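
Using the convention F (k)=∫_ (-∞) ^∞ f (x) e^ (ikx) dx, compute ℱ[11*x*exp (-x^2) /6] 11*I*sqrt (pi)*k*exp (-k^2/4) /12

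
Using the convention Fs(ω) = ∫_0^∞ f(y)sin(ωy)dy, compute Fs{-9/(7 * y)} -9 * pi/14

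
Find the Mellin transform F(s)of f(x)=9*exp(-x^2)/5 9*gamma(s/2)/10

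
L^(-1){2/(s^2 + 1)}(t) 2*sin(t)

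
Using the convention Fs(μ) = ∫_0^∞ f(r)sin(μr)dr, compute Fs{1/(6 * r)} pi/12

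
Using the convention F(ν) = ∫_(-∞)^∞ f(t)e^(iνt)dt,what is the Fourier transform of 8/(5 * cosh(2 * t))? 4 * pi/(5 * cosh(pi * ν/4))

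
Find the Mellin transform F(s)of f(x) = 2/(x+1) 2*pi*csc(pi*s)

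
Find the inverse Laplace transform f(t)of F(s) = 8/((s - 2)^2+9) 8*exp(2*t)*sin(3*t)/3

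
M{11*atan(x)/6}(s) -11*pi*sec(pi*s/2)/(12*s)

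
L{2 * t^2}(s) 4/s^3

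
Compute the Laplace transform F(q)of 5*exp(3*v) 5/(q - 3)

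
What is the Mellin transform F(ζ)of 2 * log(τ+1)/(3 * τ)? -2 * pi * csc(pi * ζ)/(3 * ζ - 3)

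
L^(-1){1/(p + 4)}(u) exp(-4 * u)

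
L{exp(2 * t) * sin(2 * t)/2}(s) 1/((s - 2)^2 + 4)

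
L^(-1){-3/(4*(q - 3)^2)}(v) -3*v*exp(3*v)/4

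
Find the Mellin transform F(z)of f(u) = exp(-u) gamma(z)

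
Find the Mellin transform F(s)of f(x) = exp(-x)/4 gamma(s)/4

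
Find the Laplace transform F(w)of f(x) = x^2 2/w^3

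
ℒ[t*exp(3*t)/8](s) 1/(8*(s - 3)^2)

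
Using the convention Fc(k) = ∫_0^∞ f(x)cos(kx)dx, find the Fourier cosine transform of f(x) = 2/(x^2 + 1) pi*exp(-k)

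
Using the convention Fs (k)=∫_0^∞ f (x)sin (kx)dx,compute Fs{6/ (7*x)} 3*pi/7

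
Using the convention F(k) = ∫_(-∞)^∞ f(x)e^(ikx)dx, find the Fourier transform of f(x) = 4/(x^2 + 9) 4 * pi * exp(-3 * Abs(k))/3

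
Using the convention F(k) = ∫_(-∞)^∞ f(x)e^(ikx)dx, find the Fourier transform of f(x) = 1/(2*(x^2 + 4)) pi*exp(-2*Abs(k))/4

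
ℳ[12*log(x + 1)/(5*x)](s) -12*pi*csc(pi*s)/(5*s - 5)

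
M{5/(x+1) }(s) 5 * pi * csc(pi * s) 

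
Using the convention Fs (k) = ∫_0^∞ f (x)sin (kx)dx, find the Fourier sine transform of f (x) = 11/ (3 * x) 11 * pi/6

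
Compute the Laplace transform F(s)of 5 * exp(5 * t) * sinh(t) 5/((s - 5)^2 - 1)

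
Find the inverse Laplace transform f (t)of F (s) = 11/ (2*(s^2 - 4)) 11*sinh (2*t)/4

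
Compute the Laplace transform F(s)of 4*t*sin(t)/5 8*s/(5*(s^2 + 1)^2)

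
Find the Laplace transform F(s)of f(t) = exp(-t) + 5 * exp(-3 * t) 1/(s + 1) + 5/(s + 3)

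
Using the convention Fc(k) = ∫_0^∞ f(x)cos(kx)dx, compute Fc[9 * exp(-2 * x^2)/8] 9 * sqrt(2) * sqrt(pi) * exp(-k^2/8)/32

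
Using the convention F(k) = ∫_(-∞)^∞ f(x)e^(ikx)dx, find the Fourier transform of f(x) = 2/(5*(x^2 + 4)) pi*exp(-2*Abs(k))/5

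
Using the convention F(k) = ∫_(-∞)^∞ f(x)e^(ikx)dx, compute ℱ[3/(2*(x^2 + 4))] 3*pi*exp(-2*Abs(k))/4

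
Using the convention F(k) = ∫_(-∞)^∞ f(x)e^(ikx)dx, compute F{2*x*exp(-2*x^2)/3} sqrt(2)*I*sqrt(pi)*k*exp(-k^2/8)/12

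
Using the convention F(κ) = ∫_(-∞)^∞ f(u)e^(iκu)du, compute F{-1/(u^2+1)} -pi*exp(-Abs(κ))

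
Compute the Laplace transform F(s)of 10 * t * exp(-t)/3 10/(3 * (s+1)^2)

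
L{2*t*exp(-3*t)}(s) 2/(s + 3)^2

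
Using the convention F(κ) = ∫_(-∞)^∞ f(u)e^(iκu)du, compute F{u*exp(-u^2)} I*sqrt(pi)*κ*exp(-κ^2/4)/2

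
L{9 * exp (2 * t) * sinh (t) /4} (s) 9/ (4 * ( (s - 2) ^2 - 1) ) 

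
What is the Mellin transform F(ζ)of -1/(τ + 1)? -pi*csc(pi*ζ)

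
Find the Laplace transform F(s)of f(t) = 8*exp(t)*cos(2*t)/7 8*(s - 1)/(7*((s - 1)^2 + 4))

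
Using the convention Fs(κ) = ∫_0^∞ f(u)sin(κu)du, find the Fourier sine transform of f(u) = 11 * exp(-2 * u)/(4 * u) 11 * atan(κ/2)/4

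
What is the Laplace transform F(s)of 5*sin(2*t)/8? 5/(4*(s^2+4))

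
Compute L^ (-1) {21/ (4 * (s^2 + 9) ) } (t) 7 * sin (3 * t) /4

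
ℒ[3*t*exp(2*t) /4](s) 3/(4*(s - 2) ^2) 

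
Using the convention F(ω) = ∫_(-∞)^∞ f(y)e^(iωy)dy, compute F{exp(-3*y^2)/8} sqrt(3)*sqrt(pi)*exp(-ω^2/12)/24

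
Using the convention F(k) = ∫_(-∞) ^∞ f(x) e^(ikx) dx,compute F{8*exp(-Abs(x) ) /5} 16/(5*(k^2 + 1) ) 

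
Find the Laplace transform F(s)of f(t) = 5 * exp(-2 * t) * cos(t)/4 5 * (s + 2)/(4 * ((s + 2)^2 + 1))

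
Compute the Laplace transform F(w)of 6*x 6/w^2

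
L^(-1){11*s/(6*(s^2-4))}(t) 11*cosh(2*t)/6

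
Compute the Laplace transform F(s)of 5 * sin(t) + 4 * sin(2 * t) 5/(s^2 + 1) + 8/(s^2 + 4)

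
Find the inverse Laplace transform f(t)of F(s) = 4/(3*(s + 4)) 4*exp(-4*t)/3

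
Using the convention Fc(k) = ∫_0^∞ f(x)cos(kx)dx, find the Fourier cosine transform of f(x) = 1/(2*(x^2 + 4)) pi*exp(-2*k)/8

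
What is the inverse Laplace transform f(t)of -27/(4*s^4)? -9*t^3/8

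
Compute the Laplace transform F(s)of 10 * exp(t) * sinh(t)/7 10/(7 * s * (s - 2))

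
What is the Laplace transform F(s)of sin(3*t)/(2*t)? atan(3/s)/2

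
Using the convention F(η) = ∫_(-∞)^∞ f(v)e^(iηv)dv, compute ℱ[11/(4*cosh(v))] 11*pi/(4*cosh(pi*η/2))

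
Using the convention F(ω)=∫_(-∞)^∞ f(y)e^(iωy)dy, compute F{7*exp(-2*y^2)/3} 7*sqrt(2)*sqrt(pi)*exp(-ω^2/8)/6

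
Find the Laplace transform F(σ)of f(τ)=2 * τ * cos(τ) 2 * (σ^2 - 1)/(σ^2 + 1)^2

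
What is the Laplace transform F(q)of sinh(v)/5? 1/(5*(q^2 - 1))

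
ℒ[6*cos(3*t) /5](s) 6*s/(5*(s^2 + 9) ) 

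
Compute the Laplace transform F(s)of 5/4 5/(4*s)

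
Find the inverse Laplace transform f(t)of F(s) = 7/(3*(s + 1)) 7*exp(-t)/3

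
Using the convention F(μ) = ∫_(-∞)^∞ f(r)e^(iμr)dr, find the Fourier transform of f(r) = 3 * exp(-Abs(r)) 6/(μ^2 + 1)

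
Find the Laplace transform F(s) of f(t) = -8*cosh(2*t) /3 -8*s/(3*s^2-12) 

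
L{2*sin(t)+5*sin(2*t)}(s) 2/(s^2+1)+10/(s^2+4)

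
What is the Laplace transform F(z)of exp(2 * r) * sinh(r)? 1/((z - 2)^2 - 1)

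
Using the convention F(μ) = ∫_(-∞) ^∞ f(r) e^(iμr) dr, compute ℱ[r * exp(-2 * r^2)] sqrt(2) * I * sqrt(pi) * μ * exp(-μ^2/8) /8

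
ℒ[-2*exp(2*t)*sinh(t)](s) -2/((s - 2)^2 - 1)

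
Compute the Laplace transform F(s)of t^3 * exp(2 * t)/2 3/(s - 2)^4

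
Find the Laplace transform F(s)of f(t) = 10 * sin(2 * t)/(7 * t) 10 * atan(2/s)/7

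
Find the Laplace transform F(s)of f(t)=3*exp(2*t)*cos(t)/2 3*(s - 2)/(2*((s - 2)^2 + 1))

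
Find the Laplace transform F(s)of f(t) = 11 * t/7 11/(7 * s^2)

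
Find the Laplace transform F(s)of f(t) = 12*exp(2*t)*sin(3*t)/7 36/(7*((s - 2)^2 + 9))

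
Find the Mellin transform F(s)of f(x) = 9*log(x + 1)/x -9*pi*csc(pi*s)/(s - 1)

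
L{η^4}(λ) 24/λ^5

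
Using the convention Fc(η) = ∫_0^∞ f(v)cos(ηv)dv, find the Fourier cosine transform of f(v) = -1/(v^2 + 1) -pi * exp(-η)/2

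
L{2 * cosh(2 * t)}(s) 2 * s/(s^2 - 4)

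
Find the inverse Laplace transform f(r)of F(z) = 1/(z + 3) exp(-3*r)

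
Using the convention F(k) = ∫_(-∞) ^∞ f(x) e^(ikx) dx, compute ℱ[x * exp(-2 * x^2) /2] sqrt(2) * I * sqrt(pi) * k * exp(-k^2/8) /16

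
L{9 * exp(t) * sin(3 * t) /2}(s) 27/(2 * ((s - 1) ^2 + 9) ) 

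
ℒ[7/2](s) 7/(2*s)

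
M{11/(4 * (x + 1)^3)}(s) 11 * pi * (s - 2) * (s - 1)/(8 * sin(pi * s))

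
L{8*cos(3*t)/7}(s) 8*s/(7*(s^2 + 9))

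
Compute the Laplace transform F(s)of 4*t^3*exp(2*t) 24/(s - 2)^4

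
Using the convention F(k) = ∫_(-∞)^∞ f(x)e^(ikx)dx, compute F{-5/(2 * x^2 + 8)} -5 * pi * exp(-2 * Abs(k))/4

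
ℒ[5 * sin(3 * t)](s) 15/(s^2 + 9)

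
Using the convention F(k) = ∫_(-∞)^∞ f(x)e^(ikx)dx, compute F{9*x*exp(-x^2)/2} 9*I*sqrt(pi)*k*exp(-k^2/4)/4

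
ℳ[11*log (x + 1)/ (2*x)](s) -11*pi*csc (pi*s)/ (2*s - 2)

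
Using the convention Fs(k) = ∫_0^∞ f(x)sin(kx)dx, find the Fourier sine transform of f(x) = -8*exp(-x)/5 -8*k/(5*k^2 + 5)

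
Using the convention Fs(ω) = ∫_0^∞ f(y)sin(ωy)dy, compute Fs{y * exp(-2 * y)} 4 * ω/(ω^2 + 4)^2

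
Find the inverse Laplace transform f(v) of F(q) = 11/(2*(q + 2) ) 11*exp(-2*v) /2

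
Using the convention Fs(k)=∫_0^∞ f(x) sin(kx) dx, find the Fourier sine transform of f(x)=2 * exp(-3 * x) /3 2 * k/(3 * (k^2 + 9) ) 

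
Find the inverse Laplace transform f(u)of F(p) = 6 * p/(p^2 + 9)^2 u * sin(3 * u)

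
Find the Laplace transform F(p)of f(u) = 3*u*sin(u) 6*p/(p^2 + 1)^2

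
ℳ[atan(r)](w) -pi*sec(pi*w/2)/(2*w)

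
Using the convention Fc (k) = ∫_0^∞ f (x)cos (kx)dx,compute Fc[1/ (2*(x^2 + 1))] pi*exp (-k)/4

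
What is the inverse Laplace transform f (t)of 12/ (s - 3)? 12*exp (3*t)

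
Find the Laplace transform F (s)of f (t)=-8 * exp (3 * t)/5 -8/ (5 * s - 15)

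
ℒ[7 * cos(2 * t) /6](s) 7 * s/(6 * (s^2 + 4) ) 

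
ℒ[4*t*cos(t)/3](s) 4*(s^2 - 1)/(3*(s^2 + 1)^2)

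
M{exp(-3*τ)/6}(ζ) gamma(ζ)/(6*3^ζ)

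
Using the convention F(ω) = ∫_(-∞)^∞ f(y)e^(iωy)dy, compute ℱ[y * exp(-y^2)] I * sqrt(pi) * ω * exp(-ω^2/4)/2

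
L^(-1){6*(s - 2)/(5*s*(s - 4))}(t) 6*exp(2*t)*cosh(2*t)/5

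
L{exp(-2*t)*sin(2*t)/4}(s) 1/(2*((s + 2)^2 + 4))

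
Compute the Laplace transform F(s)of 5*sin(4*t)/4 5/(s^2+16)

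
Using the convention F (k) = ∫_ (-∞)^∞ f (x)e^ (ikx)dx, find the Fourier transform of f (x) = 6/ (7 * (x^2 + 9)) 2 * pi * exp (-3 * Abs (k))/7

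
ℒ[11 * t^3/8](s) 33/(4 * s^4)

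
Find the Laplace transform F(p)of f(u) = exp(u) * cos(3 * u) (p - 1)/((p - 1)^2+9)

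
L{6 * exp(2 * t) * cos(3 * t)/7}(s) 6 * (s - 2)/(7 * ((s - 2)^2 + 9))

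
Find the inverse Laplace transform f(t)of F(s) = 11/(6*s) 11/6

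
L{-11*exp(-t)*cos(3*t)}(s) 11*(-s - 1)/((s + 1)^2 + 9)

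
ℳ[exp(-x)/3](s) gamma(s)/3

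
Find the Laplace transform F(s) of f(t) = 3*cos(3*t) 3*s/(s^2+9) 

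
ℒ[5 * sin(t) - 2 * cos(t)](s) 5/(s^2 + 1) - 2 * s/(s^2 + 1)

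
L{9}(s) 9/s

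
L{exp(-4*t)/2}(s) 1/(2*(s + 4))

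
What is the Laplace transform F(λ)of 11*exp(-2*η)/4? 11/(4*(λ + 2))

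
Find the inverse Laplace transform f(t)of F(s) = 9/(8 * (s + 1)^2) 9 * t * exp(-t)/8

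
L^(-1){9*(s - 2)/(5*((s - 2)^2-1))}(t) 9*exp(2*t)*cosh(t)/5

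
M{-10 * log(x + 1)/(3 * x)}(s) 10 * pi * csc(pi * s)/(3 * (s - 1))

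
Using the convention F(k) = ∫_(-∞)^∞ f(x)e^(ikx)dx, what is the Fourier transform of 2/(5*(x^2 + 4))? pi*exp(-2*Abs(k))/5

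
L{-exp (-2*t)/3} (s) -1/ (3*s + 6)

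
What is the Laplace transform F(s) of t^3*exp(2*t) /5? 6/(5*(s - 2) ^4) 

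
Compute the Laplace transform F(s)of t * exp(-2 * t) (s + 2)^(-2)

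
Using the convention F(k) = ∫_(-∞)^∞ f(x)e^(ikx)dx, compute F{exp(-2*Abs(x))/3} 4/(3*(k^2 + 4))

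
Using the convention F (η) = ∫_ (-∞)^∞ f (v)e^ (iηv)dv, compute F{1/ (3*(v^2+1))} pi*exp (-Abs (η))/3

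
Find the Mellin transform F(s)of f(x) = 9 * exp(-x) 9 * gamma(s)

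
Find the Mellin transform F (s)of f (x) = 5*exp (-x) 5*gamma (s)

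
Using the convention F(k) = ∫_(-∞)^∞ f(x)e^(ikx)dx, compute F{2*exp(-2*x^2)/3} sqrt(2)*sqrt(pi)*exp(-k^2/8)/3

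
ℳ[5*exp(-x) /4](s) 5*gamma(s) /4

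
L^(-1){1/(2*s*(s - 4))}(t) exp(2*t)*sinh(2*t)/4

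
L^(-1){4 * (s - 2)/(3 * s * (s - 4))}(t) 4 * exp(2 * t) * cosh(2 * t)/3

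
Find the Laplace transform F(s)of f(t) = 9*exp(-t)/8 9/(8*(s + 1))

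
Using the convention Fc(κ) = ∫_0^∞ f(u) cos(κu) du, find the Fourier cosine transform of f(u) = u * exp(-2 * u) (4 - κ^2) /(κ^2 + 4) ^2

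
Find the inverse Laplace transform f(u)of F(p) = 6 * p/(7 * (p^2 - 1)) 6 * cosh(u)/7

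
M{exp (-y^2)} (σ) gamma (σ/2)/2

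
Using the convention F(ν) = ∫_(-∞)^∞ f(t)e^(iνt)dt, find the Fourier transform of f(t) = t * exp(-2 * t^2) sqrt(2) * I * sqrt(pi) * ν * exp(-ν^2/8)/8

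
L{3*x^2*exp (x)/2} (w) 3/ (w - 1)^3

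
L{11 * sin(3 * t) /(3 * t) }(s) 11 * atan(3/s) /3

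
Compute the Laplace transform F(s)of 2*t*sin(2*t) 8*s/(s^2 + 4)^2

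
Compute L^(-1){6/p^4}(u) u^3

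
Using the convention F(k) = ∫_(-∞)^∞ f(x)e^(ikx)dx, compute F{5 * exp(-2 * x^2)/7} 5 * sqrt(2) * sqrt(pi) * exp(-k^2/8)/14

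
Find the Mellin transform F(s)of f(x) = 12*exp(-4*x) 12*gamma(s)/2^(2*s)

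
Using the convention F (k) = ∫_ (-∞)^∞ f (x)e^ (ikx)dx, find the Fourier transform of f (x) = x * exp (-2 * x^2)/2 sqrt (2) * I * sqrt (pi) * k * exp (-k^2/8)/16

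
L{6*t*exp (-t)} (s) 6/ (s + 1)^2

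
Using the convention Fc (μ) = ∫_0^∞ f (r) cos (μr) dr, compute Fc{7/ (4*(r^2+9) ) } 7*pi*exp (-3*μ) /24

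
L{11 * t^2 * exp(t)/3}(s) 22/(3 * (s - 1)^3)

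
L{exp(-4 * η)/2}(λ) 1/(2 * (λ + 4))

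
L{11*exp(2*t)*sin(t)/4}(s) 11/(4*((s - 2)^2 + 1))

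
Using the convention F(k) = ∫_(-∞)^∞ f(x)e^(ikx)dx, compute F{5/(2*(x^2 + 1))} 5*pi*exp(-Abs(k))/2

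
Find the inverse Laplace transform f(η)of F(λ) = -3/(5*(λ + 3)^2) -3*η*exp(-3*η)/5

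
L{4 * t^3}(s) 24/s^4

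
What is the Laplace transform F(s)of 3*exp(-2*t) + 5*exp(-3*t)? 3/(s + 2) + 5/(s + 3)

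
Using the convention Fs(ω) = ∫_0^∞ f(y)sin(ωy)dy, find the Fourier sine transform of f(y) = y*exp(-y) 2*ω/(ω^2 + 1)^2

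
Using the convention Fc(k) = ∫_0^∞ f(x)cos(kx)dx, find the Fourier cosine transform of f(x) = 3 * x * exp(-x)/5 3 * (1 - k^2)/(5 * (k^2 + 1)^2)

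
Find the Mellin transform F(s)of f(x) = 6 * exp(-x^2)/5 3 * gamma(s/2)/5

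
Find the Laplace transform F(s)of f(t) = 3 3/s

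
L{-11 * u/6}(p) -11/(6 * p^2)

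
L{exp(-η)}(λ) 1/(λ + 1)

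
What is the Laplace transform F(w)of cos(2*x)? w/(w^2 + 4)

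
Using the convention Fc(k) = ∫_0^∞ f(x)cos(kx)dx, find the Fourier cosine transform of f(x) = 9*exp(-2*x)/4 9/(2*(k^2+4))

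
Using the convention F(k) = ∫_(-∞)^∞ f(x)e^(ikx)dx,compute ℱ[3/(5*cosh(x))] 3*pi/(5*cosh(pi*k/2))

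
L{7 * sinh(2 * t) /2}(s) 7/(s^2 - 4) 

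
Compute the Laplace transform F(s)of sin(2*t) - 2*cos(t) 2/(s^2 + 4) - 2*s/(s^2 + 1)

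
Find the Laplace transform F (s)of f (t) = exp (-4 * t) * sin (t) 1/ ( (s + 4)^2 + 1)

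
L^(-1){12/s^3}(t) 6*t^2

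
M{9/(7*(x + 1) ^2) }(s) -9*pi*(s - 1) /(7*sin(pi*s) ) 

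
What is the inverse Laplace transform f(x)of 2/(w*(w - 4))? exp(2*x)*sinh(2*x)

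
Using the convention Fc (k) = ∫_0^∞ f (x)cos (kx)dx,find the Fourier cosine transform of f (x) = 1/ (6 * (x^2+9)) pi * exp (-3 * k)/36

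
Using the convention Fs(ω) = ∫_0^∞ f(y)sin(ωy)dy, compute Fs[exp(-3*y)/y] atan(ω/3)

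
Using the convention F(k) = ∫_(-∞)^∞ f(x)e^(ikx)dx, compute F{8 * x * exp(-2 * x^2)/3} sqrt(2) * I * sqrt(pi) * k * exp(-k^2/8)/3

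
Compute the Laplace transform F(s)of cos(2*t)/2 s/(2*(s^2+4))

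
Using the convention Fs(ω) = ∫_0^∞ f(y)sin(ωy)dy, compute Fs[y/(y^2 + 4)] pi * exp(-2 * ω)/2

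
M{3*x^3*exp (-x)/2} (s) 3*gamma (s+3)/2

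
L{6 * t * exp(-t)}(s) 6/(s + 1)^2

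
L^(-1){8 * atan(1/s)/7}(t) 8 * sin(t)/(7 * t)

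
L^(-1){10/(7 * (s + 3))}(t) 10 * exp(-3 * t)/7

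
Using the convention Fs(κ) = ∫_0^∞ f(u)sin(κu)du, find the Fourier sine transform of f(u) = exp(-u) κ/(κ^2 + 1)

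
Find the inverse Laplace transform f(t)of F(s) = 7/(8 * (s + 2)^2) 7 * t * exp(-2 * t)/8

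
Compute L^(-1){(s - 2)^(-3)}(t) t^2*exp(2*t)/2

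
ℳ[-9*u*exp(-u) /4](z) -9*gamma(z+1) /4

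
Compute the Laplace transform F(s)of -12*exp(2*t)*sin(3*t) -36/((s - 2)^2 + 9)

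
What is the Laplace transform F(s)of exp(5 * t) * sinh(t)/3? 1/(3 * ((s - 5)^2 - 1))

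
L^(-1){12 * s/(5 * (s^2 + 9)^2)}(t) 2 * t * sin(3 * t)/5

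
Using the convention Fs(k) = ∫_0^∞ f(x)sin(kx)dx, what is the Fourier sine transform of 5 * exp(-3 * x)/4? 5 * k/(4 * (k^2 + 9))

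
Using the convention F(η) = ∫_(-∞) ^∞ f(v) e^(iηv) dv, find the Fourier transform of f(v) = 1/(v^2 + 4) pi*exp(-2*Abs(η) ) /2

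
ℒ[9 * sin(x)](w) 9/(w^2 + 1)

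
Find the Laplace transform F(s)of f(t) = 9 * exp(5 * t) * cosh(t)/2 9 * (s - 5)/(2 * ((s - 5)^2 - 1))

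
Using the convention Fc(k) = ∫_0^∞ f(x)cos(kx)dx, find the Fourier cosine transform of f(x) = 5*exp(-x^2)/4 5*sqrt(pi)*exp(-k^2/4)/8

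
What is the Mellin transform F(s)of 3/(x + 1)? 3*pi*csc(pi*s)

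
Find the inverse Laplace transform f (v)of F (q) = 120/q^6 v^5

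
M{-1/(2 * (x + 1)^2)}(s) pi * (s - 1)/(2 * sin(pi * s))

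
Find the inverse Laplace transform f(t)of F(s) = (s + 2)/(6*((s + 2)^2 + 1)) exp(-2*t)*cos(t)/6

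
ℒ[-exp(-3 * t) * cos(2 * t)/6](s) (-s - 3)/(6 * ((s+3)^2+4))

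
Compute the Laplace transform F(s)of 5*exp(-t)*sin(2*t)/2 5/((s + 1)^2 + 4)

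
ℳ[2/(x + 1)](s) 2 * pi * csc(pi * s) 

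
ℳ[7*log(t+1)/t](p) -7*pi*csc(pi*p)/(p - 1)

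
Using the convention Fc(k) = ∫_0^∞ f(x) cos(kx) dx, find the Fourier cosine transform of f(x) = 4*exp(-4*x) 16/(k^2 + 16) 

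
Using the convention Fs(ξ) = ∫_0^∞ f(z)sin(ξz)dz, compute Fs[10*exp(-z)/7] 10*ξ/(7*(ξ^2+1))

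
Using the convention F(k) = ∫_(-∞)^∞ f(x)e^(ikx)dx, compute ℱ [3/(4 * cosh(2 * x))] 3 * pi/(8 * cosh(pi * k/4))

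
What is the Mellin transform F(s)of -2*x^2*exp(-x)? -2*gamma(s + 2)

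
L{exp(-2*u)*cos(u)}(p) (p + 2)/((p + 2)^2 + 1)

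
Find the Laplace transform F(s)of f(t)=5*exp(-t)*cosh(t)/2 5*(s + 1)/(2*s*(s + 2))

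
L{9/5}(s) 9/(5 * s)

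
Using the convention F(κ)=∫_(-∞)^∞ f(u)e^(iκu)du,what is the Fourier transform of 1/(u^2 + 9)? pi*exp(-3*Abs(κ))/3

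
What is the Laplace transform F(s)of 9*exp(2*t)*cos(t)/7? 9*(s - 2)/(7*((s - 2)^2 + 1))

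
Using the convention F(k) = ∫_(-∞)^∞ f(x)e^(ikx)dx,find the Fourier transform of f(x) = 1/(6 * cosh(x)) pi/(6 * cosh(pi * k/2))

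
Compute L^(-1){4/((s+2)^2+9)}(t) 4*exp(-2*t)*sin(3*t)/3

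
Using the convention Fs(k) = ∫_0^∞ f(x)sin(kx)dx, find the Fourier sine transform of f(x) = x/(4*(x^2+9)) pi*exp(-3*k)/8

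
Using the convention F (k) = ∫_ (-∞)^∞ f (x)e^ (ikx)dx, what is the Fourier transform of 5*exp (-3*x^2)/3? 5*sqrt (3)*sqrt (pi)*exp (-k^2/12)/9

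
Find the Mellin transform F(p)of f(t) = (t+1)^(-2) (-pi*p+pi)/sin(pi*p)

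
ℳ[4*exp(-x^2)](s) 2*gamma(s/2)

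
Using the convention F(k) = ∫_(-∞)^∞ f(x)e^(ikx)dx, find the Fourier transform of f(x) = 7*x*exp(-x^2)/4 7*I*sqrt(pi)*k*exp(-k^2/4)/8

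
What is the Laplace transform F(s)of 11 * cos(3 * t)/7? 11 * s/(7 * (s^2 + 9))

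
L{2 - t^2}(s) 2/s - 2/s^3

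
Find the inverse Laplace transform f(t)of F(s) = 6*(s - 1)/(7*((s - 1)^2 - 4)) 6*exp(t)*cosh(2*t)/7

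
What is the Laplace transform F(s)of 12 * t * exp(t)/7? 12/(7 * (s - 1)^2)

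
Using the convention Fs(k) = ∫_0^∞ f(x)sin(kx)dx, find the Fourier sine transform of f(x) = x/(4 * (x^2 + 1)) pi * exp(-k)/8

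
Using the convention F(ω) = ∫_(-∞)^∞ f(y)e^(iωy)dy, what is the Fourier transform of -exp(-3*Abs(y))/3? -2/(ω^2 + 9)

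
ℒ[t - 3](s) s^(-2)-3/s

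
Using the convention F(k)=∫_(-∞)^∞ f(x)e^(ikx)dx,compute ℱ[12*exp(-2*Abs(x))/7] 48/(7*(k^2 + 4))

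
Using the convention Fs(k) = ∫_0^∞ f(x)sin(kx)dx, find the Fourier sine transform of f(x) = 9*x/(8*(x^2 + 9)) 9*pi*exp(-3*k)/16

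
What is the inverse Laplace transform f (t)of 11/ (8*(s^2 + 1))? 11*sin (t)/8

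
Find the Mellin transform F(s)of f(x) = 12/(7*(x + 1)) 12*pi*csc(pi*s)/7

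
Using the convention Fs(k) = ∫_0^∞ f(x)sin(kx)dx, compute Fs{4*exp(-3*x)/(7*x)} 4*atan(k/3)/7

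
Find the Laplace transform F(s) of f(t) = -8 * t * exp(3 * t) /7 -8/(7 * (s - 3) ^2) 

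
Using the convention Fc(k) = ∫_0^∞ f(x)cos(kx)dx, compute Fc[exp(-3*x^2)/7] sqrt(3)*sqrt(pi)*exp(-k^2/12)/42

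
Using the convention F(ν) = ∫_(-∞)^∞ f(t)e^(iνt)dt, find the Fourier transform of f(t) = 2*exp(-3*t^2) 2*sqrt(3)*sqrt(pi)*exp(-ν^2/12)/3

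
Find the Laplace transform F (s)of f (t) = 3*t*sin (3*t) 18*s/ (s^2 + 9)^2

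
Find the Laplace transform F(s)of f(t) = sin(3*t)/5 3/(5*(s^2 + 9))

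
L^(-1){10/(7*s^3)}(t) 5*t^2/7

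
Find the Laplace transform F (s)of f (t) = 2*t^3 12/s^4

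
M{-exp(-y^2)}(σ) -gamma(σ/2)/2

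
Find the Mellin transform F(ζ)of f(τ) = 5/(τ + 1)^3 5*pi*(ζ - 2)*(ζ - 1)/(2*sin(pi*ζ))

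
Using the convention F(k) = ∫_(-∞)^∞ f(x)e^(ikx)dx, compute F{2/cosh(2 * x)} pi/cosh(pi * k/4)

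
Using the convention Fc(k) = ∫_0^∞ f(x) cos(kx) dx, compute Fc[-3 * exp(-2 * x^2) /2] -3 * sqrt(2) * sqrt(pi) * exp(-k^2/8) /8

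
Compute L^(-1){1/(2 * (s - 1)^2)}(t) t * exp(t)/2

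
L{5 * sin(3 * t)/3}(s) 5/(s^2 + 9)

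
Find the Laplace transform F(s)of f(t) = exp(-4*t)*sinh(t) 1/((s + 4)^2 - 1)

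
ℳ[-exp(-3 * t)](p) -gamma(p)/3^p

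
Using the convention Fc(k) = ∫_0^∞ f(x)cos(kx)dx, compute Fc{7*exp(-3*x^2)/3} 7*sqrt(3)*sqrt(pi)*exp(-k^2/12)/18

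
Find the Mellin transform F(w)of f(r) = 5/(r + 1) 5 * pi * csc(pi * w)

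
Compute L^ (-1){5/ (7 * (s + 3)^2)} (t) 5 * t * exp (-3 * t)/7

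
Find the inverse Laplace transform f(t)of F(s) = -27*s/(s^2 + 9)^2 -9*t*sin(3*t)/2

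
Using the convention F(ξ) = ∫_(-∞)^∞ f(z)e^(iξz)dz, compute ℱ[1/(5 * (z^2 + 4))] pi * exp(-2 * Abs(ξ))/10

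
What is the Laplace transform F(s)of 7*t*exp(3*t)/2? 7/(2*(s - 3)^2)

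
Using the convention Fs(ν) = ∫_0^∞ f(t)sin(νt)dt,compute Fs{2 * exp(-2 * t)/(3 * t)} 2 * atan(ν/2)/3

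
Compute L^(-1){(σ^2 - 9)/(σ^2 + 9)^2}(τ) τ * cos(3 * τ)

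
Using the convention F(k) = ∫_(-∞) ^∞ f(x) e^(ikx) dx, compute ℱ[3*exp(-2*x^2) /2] 3*sqrt(2)*sqrt(pi)*exp(-k^2/8) /4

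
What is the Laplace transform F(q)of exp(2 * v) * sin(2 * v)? 2/((q - 2)^2 + 4)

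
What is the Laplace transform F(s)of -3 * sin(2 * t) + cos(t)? s/(s^2 + 1) - 6/(s^2 + 4)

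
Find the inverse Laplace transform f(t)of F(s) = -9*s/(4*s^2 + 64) -9*cos(4*t)/4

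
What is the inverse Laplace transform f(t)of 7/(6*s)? 7/6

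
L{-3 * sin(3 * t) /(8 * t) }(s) -3 * atan(3/s) /8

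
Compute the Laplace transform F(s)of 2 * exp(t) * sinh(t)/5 2/(5 * s * (s - 2))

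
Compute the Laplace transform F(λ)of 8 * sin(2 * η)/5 16/(5 * (λ^2 + 4))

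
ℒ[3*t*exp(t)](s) 3/(s - 1)^2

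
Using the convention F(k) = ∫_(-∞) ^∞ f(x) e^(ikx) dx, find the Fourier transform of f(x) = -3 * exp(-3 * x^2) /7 -sqrt(3) * sqrt(pi) * exp(-k^2/12) /7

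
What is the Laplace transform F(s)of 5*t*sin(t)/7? 10*s/(7*(s^2+1)^2)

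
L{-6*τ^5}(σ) -720/σ^6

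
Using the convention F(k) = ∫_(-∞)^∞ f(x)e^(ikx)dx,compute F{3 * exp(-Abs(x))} 6/(k^2 + 1)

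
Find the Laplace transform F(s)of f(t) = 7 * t 7/s^2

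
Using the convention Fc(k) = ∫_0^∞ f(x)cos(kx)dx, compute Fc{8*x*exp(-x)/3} 8*(1 - k^2)/(3*(k^2 + 1)^2)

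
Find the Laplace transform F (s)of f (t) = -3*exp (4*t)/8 -3/ (8*s - 32)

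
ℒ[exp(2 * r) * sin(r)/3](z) 1/(3 * ((z - 2)^2 + 1))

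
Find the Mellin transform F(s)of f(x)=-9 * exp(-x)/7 -9 * gamma(s)/7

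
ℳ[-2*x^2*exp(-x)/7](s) -2*gamma(s + 2)/7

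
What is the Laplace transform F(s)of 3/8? 3/(8*s)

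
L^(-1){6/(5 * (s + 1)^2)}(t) 6 * t * exp(-t)/5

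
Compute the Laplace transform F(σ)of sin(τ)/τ atan(1/σ)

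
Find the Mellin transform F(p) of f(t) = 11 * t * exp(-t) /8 11 * gamma(p+1) /8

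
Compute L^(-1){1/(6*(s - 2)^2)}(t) t*exp(2*t)/6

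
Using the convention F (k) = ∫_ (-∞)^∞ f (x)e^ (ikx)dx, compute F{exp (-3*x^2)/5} sqrt (3)*sqrt (pi)*exp (-k^2/12)/15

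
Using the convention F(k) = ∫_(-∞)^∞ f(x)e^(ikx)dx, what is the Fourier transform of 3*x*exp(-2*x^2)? 3*sqrt(2)*I*sqrt(pi)*k*exp(-k^2/8)/8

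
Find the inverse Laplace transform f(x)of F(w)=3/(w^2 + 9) sin(3 * x)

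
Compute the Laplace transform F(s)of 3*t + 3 3/s^2 + 3/s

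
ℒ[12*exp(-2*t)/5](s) 12/(5*(s + 2))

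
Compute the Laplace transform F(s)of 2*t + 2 2/s^2 + 2/s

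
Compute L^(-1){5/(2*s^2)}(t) 5*t/2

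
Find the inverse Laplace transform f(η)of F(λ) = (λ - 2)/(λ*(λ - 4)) exp(2*η)*cosh(2*η)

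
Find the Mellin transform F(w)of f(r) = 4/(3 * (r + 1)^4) 2 * gamma(w) * gamma(4 - w)/9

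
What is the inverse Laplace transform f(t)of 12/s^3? 6 * t^2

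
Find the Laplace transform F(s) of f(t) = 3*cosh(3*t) 3*s/(s^2-9) 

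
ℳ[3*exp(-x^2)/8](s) 3*gamma(s/2)/16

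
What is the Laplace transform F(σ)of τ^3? 6/σ^4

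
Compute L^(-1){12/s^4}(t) 2 * t^3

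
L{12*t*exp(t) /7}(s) 12/(7*(s - 1) ^2) 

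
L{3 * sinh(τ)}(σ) 3/(σ^2 - 1)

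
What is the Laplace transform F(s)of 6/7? 6/(7*s)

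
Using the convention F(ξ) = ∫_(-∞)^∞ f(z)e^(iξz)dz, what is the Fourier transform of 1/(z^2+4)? pi * exp(-2 * Abs(ξ))/2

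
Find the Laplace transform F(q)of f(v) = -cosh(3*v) -q/(q^2 - 9)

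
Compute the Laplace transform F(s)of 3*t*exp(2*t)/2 3/(2*(s - 2)^2)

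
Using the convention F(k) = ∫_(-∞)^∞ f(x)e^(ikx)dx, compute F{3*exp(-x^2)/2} 3*sqrt(pi)*exp(-k^2/4)/2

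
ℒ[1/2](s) 1/(2 * s)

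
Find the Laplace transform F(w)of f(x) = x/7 1/(7*w^2)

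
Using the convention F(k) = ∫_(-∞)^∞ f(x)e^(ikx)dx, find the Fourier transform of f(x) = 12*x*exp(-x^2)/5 6*I*sqrt(pi)*k*exp(-k^2/4)/5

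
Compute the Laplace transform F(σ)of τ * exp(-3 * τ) (σ + 3)^(-2)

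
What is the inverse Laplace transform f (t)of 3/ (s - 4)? 3*exp (4*t)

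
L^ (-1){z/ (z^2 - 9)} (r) cosh (3 * r)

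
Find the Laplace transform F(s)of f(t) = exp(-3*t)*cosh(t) (s + 3)/((s + 3)^2 - 1)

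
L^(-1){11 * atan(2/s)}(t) 11 * sin(2 * t)/t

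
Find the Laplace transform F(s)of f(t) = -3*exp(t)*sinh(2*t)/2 -3/((s - 1)^2-4)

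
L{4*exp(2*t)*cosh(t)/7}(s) 4*(s - 2)/(7*((s - 2)^2 - 1))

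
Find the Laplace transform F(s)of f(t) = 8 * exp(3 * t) 8/(s - 3)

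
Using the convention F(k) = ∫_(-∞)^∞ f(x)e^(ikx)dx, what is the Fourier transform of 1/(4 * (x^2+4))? pi * exp(-2 * Abs(k))/8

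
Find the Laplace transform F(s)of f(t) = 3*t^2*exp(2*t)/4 3/(2*(s - 2)^3)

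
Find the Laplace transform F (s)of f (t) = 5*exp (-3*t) 5/ (s + 3)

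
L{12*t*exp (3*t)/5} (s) 12/ (5*(s - 3)^2)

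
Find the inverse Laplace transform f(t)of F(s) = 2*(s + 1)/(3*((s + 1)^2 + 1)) 2*exp(-t)*cos(t)/3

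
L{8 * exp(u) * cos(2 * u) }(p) 8 * (p - 1) /((p - 1) ^2 + 4) 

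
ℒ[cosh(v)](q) q/(q^2-1)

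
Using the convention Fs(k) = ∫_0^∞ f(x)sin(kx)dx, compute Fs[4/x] 2 * pi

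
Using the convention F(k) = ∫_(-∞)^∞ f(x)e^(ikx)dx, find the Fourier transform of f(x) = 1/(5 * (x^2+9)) pi * exp(-3 * Abs(k))/15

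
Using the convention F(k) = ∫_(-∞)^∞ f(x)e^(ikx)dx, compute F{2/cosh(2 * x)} pi/cosh(pi * k/4)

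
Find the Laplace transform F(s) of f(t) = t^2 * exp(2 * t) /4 1/(2 * (s - 2) ^3) 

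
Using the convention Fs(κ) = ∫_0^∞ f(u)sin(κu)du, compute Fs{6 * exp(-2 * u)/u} 6 * atan(κ/2)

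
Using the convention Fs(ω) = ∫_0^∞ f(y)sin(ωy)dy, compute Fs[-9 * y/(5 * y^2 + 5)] -9 * pi * exp(-ω)/10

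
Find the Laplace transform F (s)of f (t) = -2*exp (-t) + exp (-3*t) 1/ (s + 3)-2/ (s + 1)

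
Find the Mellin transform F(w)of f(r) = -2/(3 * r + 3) -2 * pi * csc(pi * w)/3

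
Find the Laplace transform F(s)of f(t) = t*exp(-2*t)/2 1/(2*(s+2)^2)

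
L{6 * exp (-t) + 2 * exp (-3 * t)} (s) 6/ (s + 1) + 2/ (s + 3)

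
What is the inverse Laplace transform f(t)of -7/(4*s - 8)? -7*exp(2*t)/4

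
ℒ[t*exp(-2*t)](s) (s+2)^(-2)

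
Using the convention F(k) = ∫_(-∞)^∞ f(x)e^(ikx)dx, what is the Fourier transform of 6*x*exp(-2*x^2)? 3*sqrt(2)*I*sqrt(pi)*k*exp(-k^2/8)/4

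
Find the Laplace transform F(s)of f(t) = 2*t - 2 2/s^2 - 2/s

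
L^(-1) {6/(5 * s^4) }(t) t^3/5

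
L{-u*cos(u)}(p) (1 - p^2)/(p^2+1)^2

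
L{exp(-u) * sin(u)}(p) 1/((p+1)^2+1)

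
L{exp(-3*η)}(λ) 1/(λ + 3)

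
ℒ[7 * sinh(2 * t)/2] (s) 7/(s^2 - 4)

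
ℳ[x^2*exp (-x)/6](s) gamma (s + 2)/6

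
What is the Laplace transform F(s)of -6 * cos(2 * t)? -6 * s/(s^2 + 4)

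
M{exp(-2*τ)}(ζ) gamma(ζ)/2^ζ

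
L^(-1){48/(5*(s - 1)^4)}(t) 8*t^3*exp(t)/5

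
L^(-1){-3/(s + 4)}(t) -3*exp(-4*t)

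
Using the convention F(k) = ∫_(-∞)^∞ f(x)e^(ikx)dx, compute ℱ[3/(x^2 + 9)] pi * exp(-3 * Abs(k))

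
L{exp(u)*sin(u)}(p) 1/((p - 1)^2 + 1)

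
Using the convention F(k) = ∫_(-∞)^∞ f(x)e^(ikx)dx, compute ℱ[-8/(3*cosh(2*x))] -4*pi/(3*cosh(pi*k/4))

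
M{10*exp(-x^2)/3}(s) 5*gamma(s/2)/3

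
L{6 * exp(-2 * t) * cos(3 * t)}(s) 6 * (s + 2)/((s + 2)^2 + 9)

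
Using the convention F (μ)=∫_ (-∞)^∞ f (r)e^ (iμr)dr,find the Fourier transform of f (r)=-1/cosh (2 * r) -pi/ (2 * cosh (pi * μ/4))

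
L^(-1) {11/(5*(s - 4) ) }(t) 11*exp(4*t) /5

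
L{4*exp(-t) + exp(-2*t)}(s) 1/(s + 2) + 4/(s + 1)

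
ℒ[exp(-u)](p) 1/(p + 1)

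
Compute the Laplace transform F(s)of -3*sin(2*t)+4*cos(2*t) 4*s/(s^2+4) - 6/(s^2+4)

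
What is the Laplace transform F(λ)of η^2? 2/λ^3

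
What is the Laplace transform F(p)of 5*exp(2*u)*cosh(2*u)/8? 5*(p - 2)/(8*p*(p - 4))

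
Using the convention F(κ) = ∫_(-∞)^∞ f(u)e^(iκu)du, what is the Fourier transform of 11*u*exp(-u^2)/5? 11*I*sqrt(pi)*κ*exp(-κ^2/4)/10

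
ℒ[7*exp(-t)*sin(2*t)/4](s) 7/(2*((s + 1)^2 + 4))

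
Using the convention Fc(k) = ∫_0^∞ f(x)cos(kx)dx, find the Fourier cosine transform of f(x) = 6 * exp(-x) 6/(k^2+1)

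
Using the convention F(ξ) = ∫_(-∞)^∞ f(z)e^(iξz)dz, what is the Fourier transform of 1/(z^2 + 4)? pi*exp(-2*Abs(ξ))/2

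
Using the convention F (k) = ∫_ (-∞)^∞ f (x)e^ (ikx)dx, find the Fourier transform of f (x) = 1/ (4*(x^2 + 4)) pi*exp (-2*Abs (k))/8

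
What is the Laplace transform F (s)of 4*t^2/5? 8/ (5*s^3)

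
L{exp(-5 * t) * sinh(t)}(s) 1/((s+5)^2 - 1)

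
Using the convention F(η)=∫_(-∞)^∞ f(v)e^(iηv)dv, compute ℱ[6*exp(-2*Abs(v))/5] 24/(5*(η^2+4))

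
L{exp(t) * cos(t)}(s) (s - 1)/((s - 1)^2 + 1)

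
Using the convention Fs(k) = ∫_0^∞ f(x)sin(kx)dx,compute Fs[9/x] 9*pi/2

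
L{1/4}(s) 1/(4*s)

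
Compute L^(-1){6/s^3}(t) 3*t^2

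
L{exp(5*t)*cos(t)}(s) (s - 5)/((s - 5)^2 + 1)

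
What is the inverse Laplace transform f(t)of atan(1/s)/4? sin(t)/(4*t)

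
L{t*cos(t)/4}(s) (s^2 - 1)/(4*(s^2 + 1)^2)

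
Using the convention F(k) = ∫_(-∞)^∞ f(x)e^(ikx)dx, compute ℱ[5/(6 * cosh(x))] 5 * pi/(6 * cosh(pi * k/2))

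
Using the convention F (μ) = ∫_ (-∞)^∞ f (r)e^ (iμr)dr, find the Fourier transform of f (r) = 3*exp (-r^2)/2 3*sqrt (pi)*exp (-μ^2/4)/2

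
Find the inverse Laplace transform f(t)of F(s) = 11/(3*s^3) 11*t^2/6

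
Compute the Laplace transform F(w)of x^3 6/w^4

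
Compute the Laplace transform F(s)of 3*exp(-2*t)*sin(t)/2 3/(2*((s + 2)^2 + 1))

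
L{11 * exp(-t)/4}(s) 11/(4 * (s + 1))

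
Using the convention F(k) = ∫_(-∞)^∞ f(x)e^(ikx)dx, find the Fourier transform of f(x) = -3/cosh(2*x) -3*pi/(2*cosh(pi*k/4))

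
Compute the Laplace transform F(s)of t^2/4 1/(2 * s^3)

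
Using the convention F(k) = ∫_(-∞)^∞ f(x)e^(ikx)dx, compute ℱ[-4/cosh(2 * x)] -2 * pi/cosh(pi * k/4)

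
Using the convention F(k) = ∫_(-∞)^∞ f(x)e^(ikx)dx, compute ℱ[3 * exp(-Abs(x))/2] 3/(k^2 + 1)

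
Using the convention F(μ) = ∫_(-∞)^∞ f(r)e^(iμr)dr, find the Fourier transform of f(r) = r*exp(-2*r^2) sqrt(2)*I*sqrt(pi)*μ*exp(-μ^2/8)/8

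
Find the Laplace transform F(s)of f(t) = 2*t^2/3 4/(3*s^3)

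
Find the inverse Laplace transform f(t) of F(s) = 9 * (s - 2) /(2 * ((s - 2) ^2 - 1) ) 9 * exp(2 * t) * cosh(t) /2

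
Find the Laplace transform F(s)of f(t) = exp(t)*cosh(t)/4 (s - 1)/(4*s*(s - 2))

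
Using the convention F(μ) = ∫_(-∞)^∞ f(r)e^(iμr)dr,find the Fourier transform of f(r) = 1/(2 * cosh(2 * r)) pi/(4 * cosh(pi * μ/4))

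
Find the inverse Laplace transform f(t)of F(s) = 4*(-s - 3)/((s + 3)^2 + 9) -4*exp(-3*t)*cos(3*t)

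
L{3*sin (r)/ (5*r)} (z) 3*atan (1/z)/5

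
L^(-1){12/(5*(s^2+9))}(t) 4*sin(3*t)/5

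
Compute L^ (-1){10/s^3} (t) 5*t^2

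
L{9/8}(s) 9/(8*s)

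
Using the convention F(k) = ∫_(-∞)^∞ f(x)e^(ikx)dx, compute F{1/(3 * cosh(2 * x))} pi/(6 * cosh(pi * k/4))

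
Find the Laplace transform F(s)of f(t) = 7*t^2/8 7/(4*s^3)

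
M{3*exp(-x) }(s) 3*gamma(s) 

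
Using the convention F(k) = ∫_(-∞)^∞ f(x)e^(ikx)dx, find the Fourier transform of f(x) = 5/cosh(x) 5*pi/cosh(pi*k/2)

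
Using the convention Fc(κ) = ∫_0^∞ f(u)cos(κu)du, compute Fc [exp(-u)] 1/(κ^2+1)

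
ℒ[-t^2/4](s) -1/ (2*s^3)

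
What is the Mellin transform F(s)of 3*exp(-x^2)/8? 3*gamma(s/2)/16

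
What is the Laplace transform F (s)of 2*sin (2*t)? 4/ (s^2+4)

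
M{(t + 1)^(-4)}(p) gamma(p) * gamma(4 - p)/6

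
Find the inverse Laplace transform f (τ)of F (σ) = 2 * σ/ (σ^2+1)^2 τ * sin (τ)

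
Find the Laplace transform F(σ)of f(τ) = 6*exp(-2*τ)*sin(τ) 6/((σ+2)^2+1)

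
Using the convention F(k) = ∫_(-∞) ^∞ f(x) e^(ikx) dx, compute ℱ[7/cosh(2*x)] 7*pi/(2*cosh(pi*k/4) ) 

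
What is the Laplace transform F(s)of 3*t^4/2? 36/s^5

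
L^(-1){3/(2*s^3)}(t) 3*t^2/4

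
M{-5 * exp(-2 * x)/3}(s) -5 * gamma(s)/(3 * 2^s)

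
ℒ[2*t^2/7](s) 4/(7*s^3)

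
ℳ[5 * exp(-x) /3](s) 5 * gamma(s) /3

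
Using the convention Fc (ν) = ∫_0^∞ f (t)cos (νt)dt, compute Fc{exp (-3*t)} 3/ (ν^2 + 9)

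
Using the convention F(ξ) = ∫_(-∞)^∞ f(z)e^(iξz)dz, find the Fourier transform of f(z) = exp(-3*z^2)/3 sqrt(3)*sqrt(pi)*exp(-ξ^2/12)/9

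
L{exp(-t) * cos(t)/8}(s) (s + 1)/(8 * ((s + 1)^2 + 1))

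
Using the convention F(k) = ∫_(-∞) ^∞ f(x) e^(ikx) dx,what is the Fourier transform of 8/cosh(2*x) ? 4*pi/cosh(pi*k/4) 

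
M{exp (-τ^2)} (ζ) gamma (ζ/2)/2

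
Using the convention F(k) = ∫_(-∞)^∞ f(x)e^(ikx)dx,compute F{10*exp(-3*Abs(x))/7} 60/(7*(k^2 + 9))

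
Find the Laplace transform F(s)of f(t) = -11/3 -11/(3 * s)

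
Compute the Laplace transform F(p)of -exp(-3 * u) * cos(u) (-p - 3)/((p + 3)^2 + 1)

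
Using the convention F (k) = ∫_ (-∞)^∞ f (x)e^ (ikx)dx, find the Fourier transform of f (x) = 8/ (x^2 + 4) 4 * pi * exp (-2 * Abs (k))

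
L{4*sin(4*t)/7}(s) 16/(7*(s^2 + 16))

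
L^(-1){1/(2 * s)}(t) 1/2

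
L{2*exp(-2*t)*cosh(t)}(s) 2*(s + 2)/((s + 2)^2-1)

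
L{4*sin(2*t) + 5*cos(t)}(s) 5*s/(s^2 + 1) + 8/(s^2 + 4)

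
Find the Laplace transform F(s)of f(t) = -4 -4/s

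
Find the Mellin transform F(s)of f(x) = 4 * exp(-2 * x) 2^(2 - s) * gamma(s)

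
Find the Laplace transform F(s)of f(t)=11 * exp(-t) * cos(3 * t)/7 11 * (s + 1)/(7 * ((s + 1)^2 + 9))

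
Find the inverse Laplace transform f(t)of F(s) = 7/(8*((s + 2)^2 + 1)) 7*exp(-2*t)*sin(t)/8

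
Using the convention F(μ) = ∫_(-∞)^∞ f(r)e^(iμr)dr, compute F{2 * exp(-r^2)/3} 2 * sqrt(pi) * exp(-μ^2/4)/3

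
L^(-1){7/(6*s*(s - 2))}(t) 7*exp(t)*sinh(t)/6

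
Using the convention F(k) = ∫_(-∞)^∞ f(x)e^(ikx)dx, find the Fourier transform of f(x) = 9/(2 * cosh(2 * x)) 9 * pi/(4 * cosh(pi * k/4))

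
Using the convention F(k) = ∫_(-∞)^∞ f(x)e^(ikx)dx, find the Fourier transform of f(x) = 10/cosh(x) 10*pi/cosh(pi*k/2)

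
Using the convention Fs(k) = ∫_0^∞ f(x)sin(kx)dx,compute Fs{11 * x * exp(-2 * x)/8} 11 * k/(2 * (k^2 + 4)^2)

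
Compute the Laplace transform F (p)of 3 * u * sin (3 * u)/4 9 * p/ (2 * (p^2 + 9)^2)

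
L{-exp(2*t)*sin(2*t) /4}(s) -1/(2*(s - 2) ^2 + 8) 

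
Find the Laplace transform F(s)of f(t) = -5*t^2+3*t 3/s^2-10/s^3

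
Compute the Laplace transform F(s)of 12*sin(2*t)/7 24/(7*(s^2+4))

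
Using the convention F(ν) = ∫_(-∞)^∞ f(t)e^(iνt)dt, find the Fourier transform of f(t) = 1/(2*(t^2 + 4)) pi*exp(-2*Abs(ν))/4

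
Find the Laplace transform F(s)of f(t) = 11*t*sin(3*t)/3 22*s/(s^2 + 9)^2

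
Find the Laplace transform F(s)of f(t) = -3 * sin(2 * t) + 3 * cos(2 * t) 3 * s/(s^2 + 4) - 6/(s^2 + 4)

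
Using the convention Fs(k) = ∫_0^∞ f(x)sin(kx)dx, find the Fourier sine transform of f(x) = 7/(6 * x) 7 * pi/12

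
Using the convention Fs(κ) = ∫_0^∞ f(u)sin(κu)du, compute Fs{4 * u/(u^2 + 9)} 2 * pi * exp(-3 * κ)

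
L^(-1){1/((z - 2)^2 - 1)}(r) exp(2*r)*sinh(r)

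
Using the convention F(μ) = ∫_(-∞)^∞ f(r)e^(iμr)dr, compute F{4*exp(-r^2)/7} 4*sqrt(pi)*exp(-μ^2/4)/7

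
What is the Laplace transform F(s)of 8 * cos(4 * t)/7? 8 * s/(7 * (s^2 + 16))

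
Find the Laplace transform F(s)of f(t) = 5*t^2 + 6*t 6/s^2 + 10/s^3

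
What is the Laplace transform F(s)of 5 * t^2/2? 5/s^3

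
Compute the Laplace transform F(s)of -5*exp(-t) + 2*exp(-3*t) 2/(s + 3) - 5/(s + 1)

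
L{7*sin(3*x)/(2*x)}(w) 7*atan(3/w)/2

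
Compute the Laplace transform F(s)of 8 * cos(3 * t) 8 * s/(s^2 + 9)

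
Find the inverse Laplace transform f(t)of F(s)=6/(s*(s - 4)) 3*exp(2*t)*sinh(2*t)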